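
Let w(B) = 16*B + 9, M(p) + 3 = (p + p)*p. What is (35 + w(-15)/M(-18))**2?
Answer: 55472704/46225 ≈ 1200.1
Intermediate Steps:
M(p) = -3 + 2*p**2 (M(p) = -3 + (p + p)*p = -3 + (2*p)*p = -3 + 2*p**2)
w(B) = 9 + 16*B
(35 + w(-15)/M(-18))**2 = (35 + (9 + 16*(-15))/(-3 + 2*(-18)**2))**2 = (35 + (9 - 240)/(-3 + 2*324))**2 = (35 - 231/(-3 + 648))**2 = (35 - 231/645)**2 = (35 - 231*1/645)**2 = (35 - 77/215)**2 = (7448/215)**2 = 55472704/46225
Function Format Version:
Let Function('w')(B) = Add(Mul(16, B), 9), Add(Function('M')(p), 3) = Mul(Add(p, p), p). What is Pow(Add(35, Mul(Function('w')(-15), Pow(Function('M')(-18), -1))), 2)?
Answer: Rational(55472704, 46225) ≈ 1200.1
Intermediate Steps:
Function('M')(p) = Add(-3, Mul(2, Pow(p, 2))) (Function('M')(p) = Add(-3, Mul(Add(p, p), p)) = Add(-3, Mul(Mul(2, p), p)) = Add(-3, Mul(2, Pow(p, 2))))
Function('w')(B) = Add(9, Mul(16, B))
Pow(Add(35, Mul(Function('w')(-15), Pow(Function('M')(-18), -1))), 2) = Pow(Add(35, Mul(Add(9, Mul(16, -15)), Pow(Add(-3, Mul(2, Pow(-18, 2))), -1))), 2) = Pow(Add(35, Mul(Add(9, -240), Pow(Add(-3, Mul(2, 324)), -1))), 2) = Pow(Add(35, Mul(-231, Pow(Add(-3, 648), -1))), 2) = Pow(Add(35, Mul(-231, Pow(645, -1))), 2) = Pow(Add(35, Mul(-231, Rational(1, 645))), 2) = Pow(Add(35, Rational(-77, 215)), 2) = Pow(Rational(7448, 215), 2) = Rational(55472704, 46225)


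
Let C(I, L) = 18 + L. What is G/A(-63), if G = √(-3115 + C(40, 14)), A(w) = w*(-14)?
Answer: I*√3083/882 ≈ 0.062953*I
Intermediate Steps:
A(w) = -14*w
G = I*√3083 (G = √(-3115 + (18 + 14)) = √(-3115 + 32) = √(-3083) = I*√3083 ≈ 55.525*I)
G/A(-63) = (I*√3083)/((-14*(-63))) = (I*√3083)/882 = (I*√3083)*(1/882) = I*√3083/882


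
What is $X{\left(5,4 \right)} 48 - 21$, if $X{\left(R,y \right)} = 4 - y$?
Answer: $-21$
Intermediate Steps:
$X{\left(5,4 \right)} 48 - 21 = \left(4 - 4\right) 48 - 21 = 0 \cdot 48 - 21 = 0 - 21 = -21$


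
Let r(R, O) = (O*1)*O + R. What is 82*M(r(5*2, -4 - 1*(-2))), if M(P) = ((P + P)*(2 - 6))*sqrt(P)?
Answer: -9184*sqrt(14) ≈ -34363.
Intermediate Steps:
r(R, O) = R + O**2 (r(R, O) = O*O + R = O**2 + R = R + O**2)
M(P) = -8*P**(3/2) (M(P) = ((2*P)*(-4))*sqrt(P) = (-8*P)*sqrt(P) = -8*P**(3/2))
82*M(r(5*2, -4 - 1*(-2))) = 82*(-8*(5*2 + (-4 - 1*(-2))**2)**(3/2)) = 82*(-8*(10 + (-4 + 2)**2)**(3/2)) = 82*(-8*(10 + (-2)**2)**(3/2)) = 82*(-8*(10 + 4)**(3/2)) = 82*(-112*sqrt(14)) = -9184*sqrt(14)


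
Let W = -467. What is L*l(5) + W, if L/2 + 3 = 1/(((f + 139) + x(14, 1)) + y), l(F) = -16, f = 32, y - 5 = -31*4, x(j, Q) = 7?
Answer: -21921/59 ≈ -371.54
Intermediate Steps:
y = -119 (y = 5 - 31*4 = 5 - 124 = -119)
L = -352/59 (L = -6 + 2/(((32 + 139) + 7) - 119) = -6 + 2/((171 + 7) - 119) = -6 + 2/(178 - 119) = -6 + 2/59 = -352/59 ≈ -5.9661)
L*l(5) + W = -352/59*(-16) - 467 = 5632/59 - 467 = -21921/59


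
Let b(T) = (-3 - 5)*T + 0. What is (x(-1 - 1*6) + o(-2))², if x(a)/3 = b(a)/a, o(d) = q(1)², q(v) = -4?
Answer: 64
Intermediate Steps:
o(d) = 16 (o(d) = (-4)² = 16)
b(T) = -8*T (b(T) = -8*T + 0 = -8*T)
x(a) = -24 (x(a) = 3*((-8*a)/a) = 3*(-8) = -24)
(x(-1 - 1*6) + o(-2))² = (-24 + 16)² = (-8)² = 64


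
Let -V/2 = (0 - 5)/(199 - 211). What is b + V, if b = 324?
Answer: 1939/6 ≈ 323.17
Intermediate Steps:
V = -⅚ (V = -2*(0 - 5)/(199 - 211) = -(-10)/(-12) = -(-10)*(-1)/12 = -2*5/12 = -⅚ ≈ -0.83333)
b + V = 324 - ⅚ = 1939/6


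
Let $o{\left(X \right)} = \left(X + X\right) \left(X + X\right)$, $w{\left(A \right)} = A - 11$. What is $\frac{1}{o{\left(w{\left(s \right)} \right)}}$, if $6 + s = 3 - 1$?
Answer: $\frac{1}{900} \approx 0.0011111$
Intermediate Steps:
$s = -4$ ($s = -6 + \left(3 - 1\right) = -6 + 2 = -4$)
$w{\left(A \right)} = -11 + A$ ($w{\left(A \right)} = A - 11 = -11 + A$)
$o{\left(X \right)} = 4 X^{2}$ ($o{\left(X \right)} = 2 X 2 X = 4 X^{2}$)
$\frac{1}{o{\left(w{\left(s \right)} \right)}} = \frac{1}{4 \left(-11 - 4\right)^{2}} = \frac{1}{4 \left(-15\right)^{2}} = \frac{1}{4 \cdot 225} = \frac{1}{900}$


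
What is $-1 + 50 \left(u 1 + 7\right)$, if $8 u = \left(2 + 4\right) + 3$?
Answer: $\frac{1621}{4} \approx 405.25$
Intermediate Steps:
$u = \frac{9}{8}$ ($u = \frac{\left(2 + 4\right) + 3}{8} = \frac{6 + 3}{8} = \frac{1}{8} \cdot 9 = \frac{9}{8} \approx 1.125$)
$-1 + 50 \left(u 1 + 7\right) = -1 + 50 \left(\frac{9}{8} \cdot 1 + 7\right) = -1 + 50 \left(\frac{9}{8} + 7\right) = -1 + 50 \cdot \frac{65}{8} = -1 + \frac{1625}{4} = \frac{1621}{4}$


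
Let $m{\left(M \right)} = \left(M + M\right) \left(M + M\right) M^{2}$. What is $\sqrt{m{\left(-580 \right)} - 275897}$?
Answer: $\sqrt{452659564103} \approx 6.728 \cdot 10^{5}$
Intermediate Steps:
$m{\left(M \right)} = 4 M^{4}$ ($m{\left(M \right)} = 2 M 2 M M^{2} = 4 M^{2} M^{2} = 4 M^{4}$)
$\sqrt{m{\left(-580 \right)} - 275897} = \sqrt{4 \left(-580\right)^{4} - 275897} = \sqrt{4 \cdot 113164960000 - 275897} = \sqrt{452659840000 - 275897} = \sqrt{452659564103}$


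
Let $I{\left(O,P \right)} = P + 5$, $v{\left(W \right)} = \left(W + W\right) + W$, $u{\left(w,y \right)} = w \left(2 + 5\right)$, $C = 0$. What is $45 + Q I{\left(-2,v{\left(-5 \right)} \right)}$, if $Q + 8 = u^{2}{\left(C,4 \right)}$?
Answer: $125$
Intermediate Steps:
$u{\left(w,y \right)} = 7 w$ ($u{\left(w,y \right)} = w 7 = 7 w$)
$v{\left(W \right)} = 3 W$ ($v{\left(W \right)} = 2 W + W = 3 W$)
$I{\left(O,P \right)} = 5 + P$
$Q = -8$ ($Q = -8 + \left(7 \cdot 0\right)^{2} = -8 + 0^{2} = -8 + 0 = -8$)
$45 + Q I{\left(-2,v{\left(-5 \right)} \right)} = 45 - 8 \left(5 + 3 \left(-5\right)\right) = 45 - 8 \left(5 - 15\right) = 45 - -80 = 45 + 80 = 125$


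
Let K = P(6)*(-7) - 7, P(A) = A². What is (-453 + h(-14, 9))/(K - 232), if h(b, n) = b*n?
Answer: 579/491 ≈ 1.1792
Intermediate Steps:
K = -259 (K = 6²*(-7) - 7 = 36*(-7) - 7 = -252 - 7 = -259)
(-453 + h(-14, 9))/(K - 232) = (-453 - 14*9)/(-259 - 232) = (-453 - 126)/(-491) = -579*(-1/491) = 579/491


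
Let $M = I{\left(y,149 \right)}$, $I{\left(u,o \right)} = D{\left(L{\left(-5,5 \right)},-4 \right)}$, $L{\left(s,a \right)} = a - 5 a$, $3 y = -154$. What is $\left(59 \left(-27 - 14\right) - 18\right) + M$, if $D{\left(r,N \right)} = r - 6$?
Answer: $-2463$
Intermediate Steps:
$y = - \frac{154}{3}$ ($y = \frac{1}{3} \left(-154\right) = - \frac{154}{3} \approx -51.333$)
$L{\left(s,a \right)} = - 4 a$
$D{\left(r,N \right)} = -6 + r$
$I{\left(u,o \right)} = -26$ ($I{\left(u,o \right)} = -6 - 20 = -26$)
$M = -26$
$\left(59 \left(-27 - 14\right) - 18\right) + M = \left(59 \left(-27 - 14\right) - 18\right) - 26 = \left(59 \left(-41\right) - 18\right) - 26 = \left(-2419 - 18\right) - 26 = -2437 - 26 = -2463$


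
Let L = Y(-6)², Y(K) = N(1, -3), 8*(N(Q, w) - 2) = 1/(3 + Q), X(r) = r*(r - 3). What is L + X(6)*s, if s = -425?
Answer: -7829375/1024 ≈ -7645.9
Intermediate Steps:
X(r) = r*(-3 + r)
N(Q, w) = 2 + 1/(8*(3 + Q))
Y(K) = 65/32 (Y(K) = (49 + 16*1)/(8*(3 + 1)) = (⅛)*(49 + 16)/4 = (⅛)*(¼)*65 = 65/32)
L = 4225/1024 (L = (65/32)² = 4225/1024 ≈ 4.1260)
L + X(6)*s = 4225/1024 + (6*(-3 + 6))*(-425) = 4225/1024 + (6*3)*(-425) = 4225/1024 + 18*(-425) = 4225/1024 - 7650 = -7829375/1024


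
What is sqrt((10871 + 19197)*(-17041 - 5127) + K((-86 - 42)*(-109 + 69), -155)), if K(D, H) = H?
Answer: I*sqrt(666547579) ≈ 25818.0*I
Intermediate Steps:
sqrt((10871 + 19197)*(-17041 - 5127) + K((-86 - 42)*(-109 + 69), -155)) = sqrt((10871 + 19197)*(-17041 - 5127) - 155) = sqrt(30068*(-22168) - 155) = sqrt(-666547424 - 155) = sqrt(-666547579) = I*sqrt(666547579)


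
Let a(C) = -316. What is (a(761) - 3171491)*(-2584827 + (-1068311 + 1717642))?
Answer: 6139019761272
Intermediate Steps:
(a(761) - 3171491)*(-2584827 + (-1068311 + 1717642)) = (-316 - 3171491)*(-2584827 + (-1068311 + 1717642)) = -3171807*(-2584827 + 649331) = -3171807*(-1935496) = 6139019761272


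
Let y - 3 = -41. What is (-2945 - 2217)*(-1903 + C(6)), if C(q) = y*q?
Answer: 11000222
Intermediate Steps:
y = -38 (y = 3 - 41 = -38)
C(q) = -38*q
(-2945 - 2217)*(-1903 + C(6)) = (-2945 - 2217)*(-1903 - 38*6) = -5162*(-1903 - 228) = -5162*(-2131) = 11000222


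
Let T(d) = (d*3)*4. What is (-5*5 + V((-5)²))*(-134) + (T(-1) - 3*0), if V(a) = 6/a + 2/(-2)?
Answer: 85996/25 ≈ 3439.8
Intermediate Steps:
T(d) = 12*d (T(d) = (3*d)*4 = 12*d)
V(a) = -1 + 6/a (V(a) = 6/a + 2*(-½) = 6/a - 1 = -1 + 6/a)
(-5*5 + V((-5)²))*(-134) + (T(-1) - 3*0) = (-5*5 + (6 - 1*(-5)²)/((-5)²))*(-134) + (12*(-1) - 3*0) = (-25 + (6 - 1*25)/25)*(-134) + (-12 + 0) = (-25 + (6 - 25)/25)*(-134) - 12 = (-25 + (1/25)*(-19))*(-134) - 12 = (-25 - 19/25)*(-134) - 12 = -644/25*(-134) - 12 = 86296/25 - 12 = 85996/25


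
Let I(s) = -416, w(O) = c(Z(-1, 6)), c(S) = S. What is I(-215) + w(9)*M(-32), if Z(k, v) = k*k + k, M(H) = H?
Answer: -416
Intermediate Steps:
Z(k, v) = k + k**2 (Z(k, v) = k**2 + k = k + k**2)
w(O) = 0 (w(O) = -(1 - 1) = -1*0 = 0)
I(-215) + w(9)*M(-32) = -416 + 0*(-32) = -416 + 0 = -416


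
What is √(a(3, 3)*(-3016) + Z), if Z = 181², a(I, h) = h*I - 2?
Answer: √11649 ≈ 107.93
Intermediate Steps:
a(I, h) = -2 + I*h (a(I, h) = I*h - 2 = -2 + I*h)
Z = 32761
√(a(3, 3)*(-3016) + Z) = √((-2 + 3*3)*(-3016) + 32761) = √((-2 + 9)*(-3016) + 32761) = √(7*(-3016) + 32761) = √(-21112 + 32761) = √11649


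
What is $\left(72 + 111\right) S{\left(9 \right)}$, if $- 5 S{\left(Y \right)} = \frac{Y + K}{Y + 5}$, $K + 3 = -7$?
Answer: $\frac{183}{70} \approx 2.6143$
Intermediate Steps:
$K = -10$ ($K = -3 - 7 = -10$)
$S{\left(Y \right)} = - \frac{-10 + Y}{5 \left(5 + Y\right)}$ ($S{\left(Y \right)} = - \frac{\left(Y - 10\right) \frac{1}{Y + 5}}{5} = - \frac{\left(-10 + Y\right) \frac{1}{5 + Y}}{5} = - \frac{\frac{1}{5 + Y} \left(-10 + Y\right)}{5} = - \frac{-10 + Y}{5 \left(5 + Y\right)}$)
$\left(72 + 111\right) S{\left(9 \right)} = \left(72 + 111\right) \frac{10 - 9}{5 \left(5 + 9\right)} = 183 \frac{10 - 9}{5 \cdot 14} = 183 \cdot \frac{1}{5} \cdot \frac{1}{14} \cdot 1 = 183 \cdot \frac{1}{70} = \frac{183}{70}$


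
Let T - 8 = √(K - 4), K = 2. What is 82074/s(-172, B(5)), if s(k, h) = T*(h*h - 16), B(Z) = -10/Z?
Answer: -27358/33 + 13679*I*√2/132 ≈ -829.03 + 146.55*I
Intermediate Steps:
T = 8 + I*√2 (T = 8 + √(2 - 4) = 8 + √(-2) = 8 + I*√2 ≈ 8.0 + 1.4142*I)
s(k, h) = (-16 + h²)*(8 + I*√2) (s(k, h) = (8 + I*√2)*(h*h - 16) = (8 + I*√2)*(h² - 16) = (8 + I*√2)*(-16 + h²) = (-16 + h²)*(8 + I*√2))
82074/s(-172, B(5)) = 82074/(((-16 + (-10/5)²)*(8 + I*√2))) = 82074/(((-16 + (-10*⅕)²)*(8 + I*√2))) = 82074/(((-16 + (-2)²)*(8 + I*√2))) = 82074/(((-16 + 4)*(8 + I*√2))) = 82074/((-12*(8 + I*√2))) = 82074/(-96 - 12*I*√2)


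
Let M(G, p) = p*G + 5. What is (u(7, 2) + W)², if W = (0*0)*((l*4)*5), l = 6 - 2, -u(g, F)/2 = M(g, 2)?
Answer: 1444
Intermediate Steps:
M(G, p) = 5 + G*p (M(G, p) = G*p + 5 = 5 + G*p)
u(g, F) = -10 - 4*g (u(g, F) = -2*(5 + g*2) = -2*(5 + 2*g) = -10 - 4*g)
l = 4
W = 0 (W = (0*0)*((4*4)*5) = 0*(16*5) = 0*80 = 0)
(u(7, 2) + W)² = ((-10 - 4*7) + 0)² = ((-10 - 28) + 0)² = (-38 + 0)² = (-38)² = 1444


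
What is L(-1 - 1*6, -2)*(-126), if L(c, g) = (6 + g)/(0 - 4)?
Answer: 126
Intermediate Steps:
L(c, g) = -3/2 - g/4 (L(c, g) = (6 + g)/(-4) = (6 + g)*(-¼) = -3/2 - g/4)
L(-1 - 1*6, -2)*(-126) = (-3/2 - ¼*(-2))*(-126) = (-3/2 + ½)*(-126) = -1*(-126) = 126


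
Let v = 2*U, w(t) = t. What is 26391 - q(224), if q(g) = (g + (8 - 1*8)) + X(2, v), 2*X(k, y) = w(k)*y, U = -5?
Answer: 26177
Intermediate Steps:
v = -10 (v = 2*(-5) = -10)
X(k, y) = k*y/2 (X(k, y) = (k*y)/2 = k*y/2)
q(g) = -10 + g (q(g) = (g + (8 - 1*8)) + (½)*2*(-10) = (g + (8 - 8)) - 10 = (g + 0) - 10 = g - 10 = -10 + g)
26391 - q(224) = 26391 - (-10 + 224) = 26391 - 1*214 = 26391 - 214 = 26177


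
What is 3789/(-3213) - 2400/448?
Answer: -4667/714 ≈ -6.5364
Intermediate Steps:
3789/(-3213) - 2400/448 = 3789*(-1/3213) - 2400*1/448 = -421/357 - 75/14 = -4667/714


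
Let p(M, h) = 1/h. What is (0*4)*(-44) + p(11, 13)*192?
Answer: 192/13 ≈ 14.769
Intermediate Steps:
(0*4)*(-44) + p(11, 13)*192 = (0*4)*(-44) + 192/13 = 0*(-44) + (1/13)*192 = 0 + 192/13 = 192/13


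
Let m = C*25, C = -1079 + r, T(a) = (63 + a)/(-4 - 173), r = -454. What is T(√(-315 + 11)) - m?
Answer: 2261154/59 - 4*I*√19/177 ≈ 38325.0 - 0.098506*I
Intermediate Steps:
T(a) = -21/59 - a/177 (T(a) = (63 + a)/(-177) = (63 + a)*(-1/177) = -21/59 - a/177)
C = -1533 (C = -1079 - 454 = -1533)
m = -38325 (m = -1533*25 = -38325)
T(√(-315 + 11)) - m = (-21/59 - √(-315 + 11)/177) - 1*(-38325) = (-21/59 - 4*I*√19/177) + 38325 = 2261154/59 - 4*I*√19/177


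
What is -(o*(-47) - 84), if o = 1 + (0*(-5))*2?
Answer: 131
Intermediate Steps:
o = 1 (o = 1 + 0*2 = 1 + 0 = 1)
-(o*(-47) - 84) = -(1*(-47) - 84) = -(-47 - 84) = -1*(-131) = 131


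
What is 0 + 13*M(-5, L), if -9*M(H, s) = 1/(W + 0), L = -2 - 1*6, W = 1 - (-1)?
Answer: -13/18 ≈ -0.72222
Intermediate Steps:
W = 2 (W = 1 - 1*(-1) = 1 + 1 = 2)
L = -8 (L = -2 - 6 = -8)
M(H, s) = -1/18 (M(H, s) = -1/(9*(2 + 0)) = -⅑/2 = -⅑*½ = -1/18)
0 + 13*M(-5, L) = 0 + 13*(-1/18) = 0 - 13/18 = -13/18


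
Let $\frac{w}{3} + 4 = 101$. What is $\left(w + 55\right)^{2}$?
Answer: $119716$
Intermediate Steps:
$w = 291$ ($w = -12 + 3 \cdot 101 = -12 + 303 = 291$)
$\left(w + 55\right)^{2} = \left(291 + 55\right)^{2} = 346^{2} = 119716$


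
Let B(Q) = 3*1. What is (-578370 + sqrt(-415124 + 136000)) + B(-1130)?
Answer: -578367 + 2*I*sqrt(69781) ≈ -5.7837e+5 + 528.32*I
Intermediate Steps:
B(Q) = 3
(-578370 + sqrt(-415124 + 136000)) + B(-1130) = (-578370 + sqrt(-415124 + 136000)) + 3 = (-578370 + sqrt(-279124)) + 3 = (-578370 + 2*I*sqrt(69781)) + 3 = -578367 + 2*I*sqrt(69781)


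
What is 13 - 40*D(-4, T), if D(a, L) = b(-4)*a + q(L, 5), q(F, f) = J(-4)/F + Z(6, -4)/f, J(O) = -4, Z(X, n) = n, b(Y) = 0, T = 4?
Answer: 85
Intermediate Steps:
q(F, f) = -4/F - 4/f
D(a, L) = -4/5 - 4/L (D(a, L) = 0*a + (-4/L - 4/5) = 0 + (-4/L - 4*1/5) = 0 + (-4/L - 4/5) = 0 + (-4/5 - 4/L) = -4/5 - 4/L)
13 - 40*D(-4, T) = 13 - 40*(-4/5 - 4/4) = 13 - 40*(-4/5 - 4*1/4) = 13 - 40*(-4/5 - 1) = 13 - 40*(-9/5) = 13 + 72 = 85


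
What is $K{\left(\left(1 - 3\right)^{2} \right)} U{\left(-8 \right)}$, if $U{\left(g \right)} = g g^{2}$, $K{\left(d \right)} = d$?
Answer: $-2048$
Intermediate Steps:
$U{\left(g \right)} = g^{3}$
$K{\left(\left(1 - 3\right)^{2} \right)} U{\left(-8 \right)} = \left(1 - 3\right)^{2} \left(-8\right)^{3} = \left(-2\right)^{2} \left(-512\right) = 4 \left(-512\right) = -2048$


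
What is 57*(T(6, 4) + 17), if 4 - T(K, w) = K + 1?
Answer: 798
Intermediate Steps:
T(K, w) = 3 - K (T(K, w) = 4 - (K + 1) = 4 - (1 + K) = 4 + (-1 - K) = 3 - K)
57*(T(6, 4) + 17) = 57*((3 - 1*6) + 17) = 57*((3 - 6) + 17) = 57*(-3 + 17) = 57*14 = 798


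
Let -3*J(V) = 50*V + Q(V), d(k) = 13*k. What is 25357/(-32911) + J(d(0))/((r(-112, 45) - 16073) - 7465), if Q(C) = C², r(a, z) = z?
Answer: -25357/32911 ≈ -0.77047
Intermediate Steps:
J(V) = -50*V/3 - V²/3 (J(V) = -(50*V + V²)/3 = -(V² + 50*V)/3 = -50*V/3 - V²/3)
25357/(-32911) + J(d(0))/((r(-112, 45) - 16073) - 7465) = 25357/(-32911) + ((13*0)*(-50 - 13*0)/3)/((45 - 16073) - 7465) = 25357*(-1/32911) + ((⅓)*0*(-50 - 1*0))/(-16028 - 7465) = -25357/32911 + ((⅓)*0*(-50 + 0))/(-23493) = -25357/32911 + ((⅓)*0*(-50))*(-1/23493) = -25357/32911 + 0*(-1/23493) = -25357/32911 + 0 = -25357/32911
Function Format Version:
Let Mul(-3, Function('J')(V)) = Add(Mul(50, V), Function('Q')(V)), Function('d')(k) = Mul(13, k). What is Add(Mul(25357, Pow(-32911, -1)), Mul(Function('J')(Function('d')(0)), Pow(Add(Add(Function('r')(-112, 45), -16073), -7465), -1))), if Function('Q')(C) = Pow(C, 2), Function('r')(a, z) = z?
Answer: Rational(-25357, 32911) ≈ -0.77047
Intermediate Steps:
Function('J')(V) = Add(Mul(Rational(-50, 3), V), Mul(Rational(-1, 3), Pow(V, 2))) (Function('J')(V) = Mul(Rational(-1, 3), Add(Mul(50, V), Pow(V, 2))) = Mul(Rational(-1, 3), Add(Pow(V, 2), Mul(50, V))) = Add(Mul(Rational(-50, 3), V), Mul(Rational(-1, 3), Pow(V, 2))))
Add(Mul(25357, Pow(-32911, -1)), Mul(Function('J')(Function('d')(0)), Pow(Add(Add(Function('r')(-112, 45), -16073), -7465), -1))) = Add(Mul(25357, Pow(-32911, -1)), Mul(Mul(Rational(1, 3), Mul(13, 0), Add(-50, Mul(-1, Mul(13, 0)))), Pow(Add(Add(45, -16073), -7465), -1))) = Add(Mul(25357, Rational(-1, 32911)), Mul(Mul(Rational(1, 3), 0, Add(-50, Mul(-1, 0))), Pow(Add(-16028, -7465), -1))) = Add(Rational(-25357, 32911), Mul(Mul(Rational(1, 3), 0, Add(-50, 0)), Pow(-23493, -1))) = Add(Rational(-25357, 32911), Mul(Mul(Rational(1, 3), 0, -50), Rational(-1, 23493))) = Add(Rational(-25357, 32911), Mul(0, Rational(-1, 23493))) = Add(Rational(-25357, 32911), 0) = Rational(-25357, 32911)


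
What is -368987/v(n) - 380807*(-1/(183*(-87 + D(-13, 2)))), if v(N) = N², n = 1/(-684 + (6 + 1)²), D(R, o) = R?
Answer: -2722761530653307/18300 ≈ -1.4878e+11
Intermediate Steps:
n = -1/635 (n = 1/(-684 + 7²) = 1/(-684 + 49) = 1/(-635) = -1/635 ≈ -0.0015748)
-368987/v(n) - 380807*(-1/(183*(-87 + D(-13, 2)))) = -368987/((-1/635)²) - 380807*(-1/(183*(-87 - 13))) = -368987/1/403225 - 380807/((-183*(-100))) = -368987*403225 - 380807/18300 = -148784783075 - 380807*1/18300 = -148784783075 - 380807/18300 = -2722761530653307/18300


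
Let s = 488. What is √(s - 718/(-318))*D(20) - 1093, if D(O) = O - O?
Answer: -1093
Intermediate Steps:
D(O) = 0
√(s - 718/(-318))*D(20) - 1093 = √(488 - 718/(-318))*0 - 1093 = √(488 - 718*(-1/318))*0 - 1093 = √(488 + 359/159)*0 - 1093 = √(77951/159)*0 - 1093 = (√12394209/159)*0 - 1093 = 0 - 1093 = -1093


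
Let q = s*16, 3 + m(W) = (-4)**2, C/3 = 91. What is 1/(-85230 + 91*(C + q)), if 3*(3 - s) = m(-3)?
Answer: -3/186985 ≈ -1.6044e-5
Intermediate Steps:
C = 273 (C = 3*91 = 273)
m(W) = 13 (m(W) = -3 + (-4)**2 = -3 + 16 = 13)
s = -4/3 (s = 3 - 1/3*13 = 3 - 13/3 = -4/3 ≈ -1.3333)
q = -64/3 (q = -4/3*16 = -64/3 ≈ -21.333)
1/(-85230 + 91*(C + q)) = 1/(-85230 + 91*(273 - 64/3)) = 1/(-85230 + 91*(755/3)) = 1/(-85230 + 68705/3) = 1/(-186985/3) = -3/186985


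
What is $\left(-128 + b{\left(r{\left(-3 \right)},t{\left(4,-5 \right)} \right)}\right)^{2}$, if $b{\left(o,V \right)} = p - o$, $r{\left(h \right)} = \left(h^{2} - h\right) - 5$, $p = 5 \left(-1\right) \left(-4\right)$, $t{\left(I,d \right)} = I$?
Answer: $13225$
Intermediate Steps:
$p = 20$ ($p = \left(-5\right) \left(-4\right) = 20$)
$r{\left(h \right)} = -5 + h^{2} - h$
$b{\left(o,V \right)} = 20 - o$
$\left(-128 + b{\left(r{\left(-3 \right)},t{\left(4,-5 \right)} \right)}\right)^{2} = \left(-128 + \left(20 - \left(-5 + \left(-3\right)^{2} - -3\right)\right)\right)^{2} = \left(-128 + \left(20 - \left(-5 + 9 + 3\right)\right)\right)^{2} = \left(-128 + \left(20 - 7\right)\right)^{2} = \left(-128 + 13\right)^{2} = \left(-115\right)^{2} = 13225$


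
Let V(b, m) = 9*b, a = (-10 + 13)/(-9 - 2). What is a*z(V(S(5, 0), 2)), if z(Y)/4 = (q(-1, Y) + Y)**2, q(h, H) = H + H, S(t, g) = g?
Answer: 0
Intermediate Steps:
a = -3/11 (a = 3/(-11) = 3*(-1/11) = -3/11 ≈ -0.27273)
q(h, H) = 2*H
z(Y) = 36*Y**2 (z(Y) = 4*(2*Y + Y)**2 = 4*(3*Y)**2 = 4*(9*Y**2) = 36*Y**2)
a*z(V(S(5, 0), 2)) = -108*(9*0)**2/11 = -108*0**2/11 = -108*0/11 = -3/11*0 = 0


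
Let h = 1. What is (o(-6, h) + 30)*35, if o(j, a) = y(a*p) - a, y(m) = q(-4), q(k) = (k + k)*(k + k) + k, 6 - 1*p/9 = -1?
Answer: 3115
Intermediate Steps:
p = 63 (p = 54 - 9*(-1) = 54 + 9 = 63)
q(k) = k + 4*k**2 (q(k) = (2*k)*(2*k) + k = 4*k**2 + k = k + 4*k**2)
y(m) = 60 (y(m) = -4*(1 + 4*(-4)) = -4*(1 - 16) = -4*(-15) = 60)
o(j, a) = 60 - a
(o(-6, h) + 30)*35 = ((60 - 1*1) + 30)*35 = ((60 - 1) + 30)*35 = (59 + 30)*35 = 89*35 = 3115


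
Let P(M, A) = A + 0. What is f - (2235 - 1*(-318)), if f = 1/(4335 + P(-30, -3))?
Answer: -11059595/4332 ≈ -2553.0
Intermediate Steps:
P(M, A) = A
f = 1/4332 (f = 1/(4335 - 3) = 1/4332 ≈ 0.00023084)
f - (2235 - 1*(-318)) = 1/4332 - (2235 - 1*(-318)) = 1/4332 - (2235 + 318) = 1/4332 - 1*2553 = 1/4332 - 2553 = -11059595/4332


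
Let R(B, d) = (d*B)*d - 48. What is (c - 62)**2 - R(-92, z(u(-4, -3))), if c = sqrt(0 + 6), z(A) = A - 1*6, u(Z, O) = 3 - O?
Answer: 3898 - 124*sqrt(6) ≈ 3594.3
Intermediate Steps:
z(A) = -6 + A (z(A) = A - 6 = -6 + A)
R(B, d) = -48 + B*d**2 (R(B, d) = (B*d)*d - 48 = B*d**2 - 48 = -48 + B*d**2)
c = sqrt(6) ≈ 2.4495
(c - 62)**2 - R(-92, z(u(-4, -3))) = (sqrt(6) - 62)**2 - (-48 - 92*(-6 + (3 - 1*(-3)))**2) = (-62 + sqrt(6))**2 - (-48 - 92*(-6 + (3 + 3))**2) = (-62 + sqrt(6))**2 - (-48 - 92*(-6 + 6)**2) = (-62 + sqrt(6))**2 - (-48 - 92*0**2) = (-62 + sqrt(6))**2 - (-48 - 92*0) = (-62 + sqrt(6))**2 - (-48 + 0) = (-62 + sqrt(6))**2 - 1*(-48) = (-62 + sqrt(6))**2 + 48 = 48 + (-62 + sqrt(6))**2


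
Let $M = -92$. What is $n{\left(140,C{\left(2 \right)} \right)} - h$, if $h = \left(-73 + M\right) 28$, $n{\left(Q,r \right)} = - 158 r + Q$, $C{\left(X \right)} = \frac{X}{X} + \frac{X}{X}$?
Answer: $4444$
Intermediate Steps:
$C{\left(X \right)} = 2$ ($C{\left(X \right)} = 1 + 1 = 2$)
$n{\left(Q,r \right)} = Q - 158 r$
$h = -4620$ ($h = \left(-73 - 92\right) 28 = \left(-165\right) 28 = -4620$)
$n{\left(140,C{\left(2 \right)} \right)} - h = \left(140 - 316\right) - -4620 = \left(140 - 316\right) + 4620 = -176 + 4620 = 4444$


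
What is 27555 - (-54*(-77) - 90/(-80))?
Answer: 187167/8 ≈ 23396.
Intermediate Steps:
27555 - (-54*(-77) - 90/(-80)) = 27555 - (4158 - 90*(-1/80)) = 27555 - (4158 + 9/8) = 27555 - 1*33273/8 = 27555 - 33273/8 = 187167/8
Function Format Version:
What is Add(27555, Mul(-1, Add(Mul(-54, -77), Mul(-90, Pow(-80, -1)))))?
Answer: Rational(187167, 8) ≈ 23396.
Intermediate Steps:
Add(27555, Mul(-1, Add(Mul(-54, -77), Mul(-90, Pow(-80, -1))))) = Add(27555, Mul(-1, Add(4158, Mul(-90, Rational(-1, 80))))) = Add(27555, Mul(-1, Add(4158, Rational(9, 8)))) = Add(27555, Mul(-1, Rational(33273, 8))) = Add(27555, Rational(-33273, 8)) = Rational(187167, 8)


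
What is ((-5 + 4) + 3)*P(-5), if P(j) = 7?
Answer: 14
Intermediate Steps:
((-5 + 4) + 3)*P(-5) = ((-5 + 4) + 3)*7 = (-1 + 3)*7 = 2*7 = 14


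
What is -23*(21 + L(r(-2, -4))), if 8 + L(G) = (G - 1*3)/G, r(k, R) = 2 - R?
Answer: -621/2 ≈ -310.50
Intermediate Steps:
L(G) = -8 + (-3 + G)/G (L(G) = -8 + (G - 1*3)/G = -8 + (G - 3)/G = -8 + (-3 + G)/G)
-23*(21 + L(r(-2, -4))) = -23*(21 + (-7 - 3/(2 - 1*(-4)))) = -23*(21 + (-7 - 3/(2 + 4))) = -23*(21 + (-7 - 3/6)) = -23*(21 + (-7 - 3*1/6)) = -23*(21 + (-7 - 1/2)) = -23*(21 - 15/2) = -23*27/2 = -621/2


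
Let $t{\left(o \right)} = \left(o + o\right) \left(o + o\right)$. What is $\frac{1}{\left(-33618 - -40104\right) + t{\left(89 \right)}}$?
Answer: $\frac{1}{38170} \approx 2.6199 \cdot 10^{-5}$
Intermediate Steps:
$t{\left(o \right)} = 4 o^{2}$ ($t{\left(o \right)} = 2 o 2 o = 4 o^{2}$)
$\frac{1}{\left(-33618 - -40104\right) + t{\left(89 \right)}} = \frac{1}{\left(-33618 - -40104\right) + 4 \cdot 89^{2}} = \frac{1}{\left(-33618 + 40104\right) + 4 \cdot 7921} = \frac{1}{6486 + 31684} = \frac{1}{38170}$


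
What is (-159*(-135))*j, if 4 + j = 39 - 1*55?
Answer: -429300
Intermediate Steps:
j = -20 (j = -4 + (39 - 1*55) = -4 + (39 - 55) = -4 - 16 = -20)
(-159*(-135))*j = -159*(-135)*(-20) = 21465*(-20) = -429300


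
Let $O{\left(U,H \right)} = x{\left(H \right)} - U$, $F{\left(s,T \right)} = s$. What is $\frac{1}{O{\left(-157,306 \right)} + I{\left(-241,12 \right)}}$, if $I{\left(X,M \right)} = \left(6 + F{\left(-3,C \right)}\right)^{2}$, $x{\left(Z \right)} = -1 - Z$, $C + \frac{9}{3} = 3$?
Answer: $- \frac{1}{141} \approx -0.0070922$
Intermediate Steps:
$C = 0$ ($C = -3 + 3 = 0$)
$I{\left(X,M \right)} = 9$ ($I{\left(X,M \right)} = \left(6 - 3\right)^{2} = 3^{2} = 9$)
$O{\left(U,H \right)} = -1 - H - U$ ($O{\left(U,H \right)} = \left(-1 - H\right) - U = -1 - H - U$)
$\frac{1}{O{\left(-157,306 \right)} + I{\left(-241,12 \right)}} = \frac{1}{\left(-1 - 306 - -157\right) + 9} = \frac{1}{\left(-1 - 306 + 157\right) + 9} = \frac{1}{-150 + 9} = \frac{1}{-141} = - \frac{1}{141}$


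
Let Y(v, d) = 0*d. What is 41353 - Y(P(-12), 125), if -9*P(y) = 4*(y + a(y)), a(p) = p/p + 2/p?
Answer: 41353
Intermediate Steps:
a(p) = 1 + 2/p
P(y) = -4*y/9 - 4*(2 + y)/(9*y) (P(y) = -4*(y + (2 + y)/y)/9 = -(4*y + 4*(2 + y)/y)/9 = -4*y/9 - 4*(2 + y)/(9*y))
Y(v, d) = 0
41353 - Y(P(-12), 125) = 41353 - 1*0 = 41353 + 0 = 41353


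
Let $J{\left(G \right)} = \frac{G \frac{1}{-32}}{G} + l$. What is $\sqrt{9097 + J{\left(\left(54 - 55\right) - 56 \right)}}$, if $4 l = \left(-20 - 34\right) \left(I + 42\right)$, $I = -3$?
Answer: $\frac{\sqrt{548510}}{8} \approx 92.577$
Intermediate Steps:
$l = - \frac{1053}{2}$ ($l = \frac{\left(-20 - 34\right) \left(-3 + 42\right)}{4} = \frac{\left(-54\right) 39}{4} = \frac{1}{4} \left(-2106\right) = - \frac{1053}{2} \approx -526.5$)
$J{\left(G \right)} = - \frac{16849}{32}$ ($J{\left(G \right)} = \frac{G \frac{1}{-32}}{G} - \frac{1053}{2} = \frac{G \left(- \frac{1}{32}\right)}{G} - \frac{1053}{2} = \frac{\left(- \frac{1}{32}\right) G}{G} - \frac{1053}{2} = - \frac{1}{32} - \frac{1053}{2} = - \frac{16849}{32}$)
$\sqrt{9097 + J{\left(\left(54 - 55\right) - 56 \right)}} = \sqrt{9097 - \frac{16849}{32}} = \sqrt{\frac{274255}{32}} = \frac{\sqrt{548510}}{8}$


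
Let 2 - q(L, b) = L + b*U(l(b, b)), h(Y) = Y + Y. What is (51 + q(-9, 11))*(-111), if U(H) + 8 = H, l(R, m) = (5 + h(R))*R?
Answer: 345987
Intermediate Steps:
h(Y) = 2*Y
l(R, m) = R*(5 + 2*R) (l(R, m) = (5 + 2*R)*R = R*(5 + 2*R))
U(H) = -8 + H
q(L, b) = 2 - L - b*(-8 + b*(5 + 2*b)) (q(L, b) = 2 - (L + b*(-8 + b*(5 + 2*b))) = 2 + (-L - b*(-8 + b*(5 + 2*b))) = 2 - L - b*(-8 + b*(5 + 2*b)))
(51 + q(-9, 11))*(-111) = (51 + (2 - 1*(-9) - 1*11*(-8 + 11*(5 + 2*11))))*(-111) = (51 + (2 + 9 - 1*11*(-8 + 11*(5 + 22))))*(-111) = (51 + (2 + 9 - 1*11*(-8 + 11*27)))*(-111) = (51 + (2 + 9 - 1*11*(-8 + 297)))*(-111) = (51 + (2 + 9 - 1*11*289))*(-111) = (51 + (2 + 9 - 3179))*(-111) = (51 - 3168)*(-111) = -3117*(-111) = 345987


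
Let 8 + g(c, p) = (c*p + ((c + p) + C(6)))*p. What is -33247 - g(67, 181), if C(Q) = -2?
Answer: -2272752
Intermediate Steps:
g(c, p) = -8 + p*(-2 + c + p + c*p) (g(c, p) = -8 + (c*p + ((c + p) - 2))*p = -8 + (c*p + (-2 + c + p))*p = -8 + (-2 + c + p + c*p)*p = -8 + p*(-2 + c + p + c*p))
-33247 - g(67, 181) = -33247 - (-8 + 181² - 2*181 + 67*181 + 67*181²) = -33247 - (-8 + 32761 - 362 + 12127 + 67*32761) = -33247 - (-8 + 32761 - 362 + 12127 + 2194987) = -33247 - 1*2239505 = -33247 - 2239505 = -2272752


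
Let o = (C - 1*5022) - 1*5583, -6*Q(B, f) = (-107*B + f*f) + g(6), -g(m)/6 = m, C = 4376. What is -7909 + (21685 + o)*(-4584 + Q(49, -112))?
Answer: -89572853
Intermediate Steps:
g(m) = -6*m
Q(B, f) = 6 - f²/6 + 107*B/6 (Q(B, f) = -((-107*B + f*f) - 6*6)/6 = -((-107*B + f²) - 36)/6 = -((f² - 107*B) - 36)/6 = -(-36 + f² - 107*B)/6 = 6 - f²/6 + 107*B/6)
o = -6229 (o = (4376 - 1*5022) - 1*5583 = (4376 - 5022) - 5583 = -646 - 5583 = -6229)
-7909 + (21685 + o)*(-4584 + Q(49, -112)) = -7909 + (21685 - 6229)*(-4584 + (6 - ⅙*(-112)² + (107/6)*49)) = -7909 + 15456*(-4584 + (6 - ⅙*12544 + 5243/6)) = -7909 + 15456*(-4584 + (6 - 6272/3 + 5243/6)) = -7909 + 15456*(-4584 - 7265/6) = -7909 + 15456*(-34769/6) = -7909 - 89564944 = -89572853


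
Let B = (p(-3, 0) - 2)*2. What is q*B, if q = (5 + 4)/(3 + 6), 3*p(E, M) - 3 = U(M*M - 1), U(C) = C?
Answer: -8/3 ≈ -2.6667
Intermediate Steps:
p(E, M) = ⅔ + M²/3 (p(E, M) = 1 + (M*M - 1)/3 = 1 + (M² - 1)/3 = 1 + (-1 + M²)/3 = 1 + (-⅓ + M²/3) = ⅔ + M²/3)
q = 1 (q = 9/9 = 9*(⅑) = 1)
B = -8/3 (B = ((⅔ + (⅓)*0²) - 2)*2 = ((⅔ + (⅓)*0) - 2)*2 = ((⅔ + 0) - 2)*2 = (⅔ - 2)*2 = -4/3*2 = -8/3 ≈ -2.6667)
q*B = 1*(-8/3) = -8/3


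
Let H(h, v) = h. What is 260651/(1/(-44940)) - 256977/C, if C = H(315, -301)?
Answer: -58568283779/5 ≈ -1.1714e+10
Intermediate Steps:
C = 315
260651/(1/(-44940)) - 256977/C = 260651/(1/(-44940)) - 256977/315 = 260651/(-1/44940) - 256977*1/315 = 260651*(-44940) - 4079/5 = -11713655940 - 4079/5 = -58568283779/5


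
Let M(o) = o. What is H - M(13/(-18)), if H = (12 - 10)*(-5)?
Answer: -167/18 ≈ -9.2778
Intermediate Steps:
H = -10 (H = 2*(-5) = -10)
H - M(13/(-18)) = -10 - 13/(-18) = -10 - 13*(-1)/18 = -10 - 1*(-13/18) = -10 + 13/18 = -167/18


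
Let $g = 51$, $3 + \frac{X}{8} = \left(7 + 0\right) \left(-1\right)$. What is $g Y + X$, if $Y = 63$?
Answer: $3133$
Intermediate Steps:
$X = -80$ ($X = -24 + 8 \left(7 + 0\right) \left(-1\right) = -24 + 8 \cdot 7 \left(-1\right) = -24 + 8 \left(-7\right) = -24 - 56 = -80$)
$g Y + X = 51 \cdot 63 - 80 = 3213 - 80 = 3133$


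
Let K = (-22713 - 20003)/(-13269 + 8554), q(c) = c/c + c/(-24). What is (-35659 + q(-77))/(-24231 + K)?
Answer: 576385175/391564968 ≈ 1.4720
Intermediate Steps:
q(c) = 1 - c/24 (q(c) = 1 + c*(-1/24) = 1 - c/24)
K = 42716/4715 (K = -42716/(-4715) = -42716*(-1/4715) = 42716/4715 ≈ 9.0596)
(-35659 + q(-77))/(-24231 + K) = (-35659 + (1 - 1/24*(-77)))/(-24231 + 42716/4715) = (-35659 + (1 + 77/24))/(-114206449/4715) = (-35659 + 101/24)*(-4715/114206449) = -855715/24*(-4715/114206449) = 576385175/391564968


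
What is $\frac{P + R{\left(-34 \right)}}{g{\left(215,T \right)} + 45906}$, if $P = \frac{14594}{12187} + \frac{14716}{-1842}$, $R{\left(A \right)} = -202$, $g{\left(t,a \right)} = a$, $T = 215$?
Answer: $- \frac{2343524726}{517672573467} \approx -0.004527$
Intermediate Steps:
$P = - \frac{76230872}{11224227}$ ($P = 14594 \cdot \frac{1}{12187} + 14716 \left(- \frac{1}{1842}\right) = \frac{14594}{12187} - \frac{7358}{921} = - \frac{76230872}{11224227} \approx -6.7916$)
$\frac{P + R{\left(-34 \right)}}{g{\left(215,T \right)} + 45906} = \frac{- \frac{76230872}{11224227} - 202}{215 + 45906} = - \frac{2343524726}{11224227 \cdot 46121} = \left(- \frac{2343524726}{11224227}\right) \frac{1}{46121} = - \frac{2343524726}{517672573467}$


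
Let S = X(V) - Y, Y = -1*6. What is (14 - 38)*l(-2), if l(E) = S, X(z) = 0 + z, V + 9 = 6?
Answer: -72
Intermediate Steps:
V = -3 (V = -9 + 6 = -3)
Y = -6
X(z) = z
S = 3 (S = -3 - 1*(-6) = -3 + 6 = 3)
l(E) = 3
(14 - 38)*l(-2) = (14 - 38)*3 = -24*3 = -72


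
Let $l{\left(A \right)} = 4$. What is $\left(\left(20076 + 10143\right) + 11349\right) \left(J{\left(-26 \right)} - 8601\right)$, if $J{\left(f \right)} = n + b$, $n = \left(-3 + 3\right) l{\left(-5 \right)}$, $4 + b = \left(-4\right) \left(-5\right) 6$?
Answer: $-352704480$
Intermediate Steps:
$b = 116$ ($b = -4 + \left(-4\right) \left(-5\right) 6 = -4 + 20 \cdot 6 = -4 + 120 = 116$)
$n = 0$ ($n = \left(-3 + 3\right) 4 = 0 \cdot 4 = 0$)
$J{\left(f \right)} = 116$ ($J{\left(f \right)} = 0 + 116 = 116$)
$\left(\left(20076 + 10143\right) + 11349\right) \left(J{\left(-26 \right)} - 8601\right) = \left(\left(20076 + 10143\right) + 11349\right) \left(116 - 8601\right) = \left(30219 + 11349\right) \left(-8485\right) = 41568 \left(-8485\right) = -352704480$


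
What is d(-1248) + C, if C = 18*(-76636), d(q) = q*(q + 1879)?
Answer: -2166936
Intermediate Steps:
d(q) = q*(1879 + q)
C = -1379448
d(-1248) + C = -1248*(1879 - 1248) - 1379448 = -1248*631 - 1379448 = -787488 - 1379448 = -2166936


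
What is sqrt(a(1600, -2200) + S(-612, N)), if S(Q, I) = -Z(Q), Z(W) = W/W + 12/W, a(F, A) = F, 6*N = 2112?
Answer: 5*sqrt(166362)/51 ≈ 39.988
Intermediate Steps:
N = 352 (N = (1/6)*2112 = 352)
Z(W) = 1 + 12/W
S(Q, I) = -(12 + Q)/Q
sqrt(a(1600, -2200) + S(-612, N)) = sqrt(1600 + (-12 - 1*(-612))/(-612)) = sqrt(1600 - (-12 + 612)/612) = sqrt(1600 - 1/612*600) = sqrt(1600 - 50/51) = sqrt(81550/51) = 5*sqrt(166362)/51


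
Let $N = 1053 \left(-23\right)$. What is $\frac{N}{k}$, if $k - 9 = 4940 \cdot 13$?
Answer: $- \frac{24219}{64229} \approx -0.37707$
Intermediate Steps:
$N = -24219$
$k = 64229$ ($k = 9 + 4940 \cdot 13 = 9 + 64220 = 64229$)
$\frac{N}{k} = - \frac{24219}{64229}$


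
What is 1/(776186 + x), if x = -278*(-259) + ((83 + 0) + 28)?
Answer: 1/848299 ≈ 1.1788e-6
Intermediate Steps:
x = 72113 (x = 72002 + (83 + 28) = 72002 + 111 = 72113)
1/(776186 + x) = 1/(776186 + 72113) = 1/848299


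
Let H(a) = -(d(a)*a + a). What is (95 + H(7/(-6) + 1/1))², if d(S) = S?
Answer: 11730625/1296 ≈ 9051.4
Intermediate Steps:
H(a) = -a - a² (H(a) = -(a*a + a) = -(a² + a) = -(a + a²) = -a - a²)
(95 + H(7/(-6) + 1/1))² = (95 - (7/(-6) + 1/1)*(1 + (7/(-6) + 1/1)))² = (95 - (7*(-⅙) + 1*1)*(1 + (7*(-⅙) + 1*1)))² = (95 - (-7/6 + 1)*(1 + (-7/6 + 1)))² = (95 - 1*(-⅙)*(1 - ⅙))² = (95 - 1*(-⅙)*⅚)² = (95 + 5/36)² = (3425/36)² = 11730625/1296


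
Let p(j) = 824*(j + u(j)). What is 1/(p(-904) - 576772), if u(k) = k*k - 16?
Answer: 1/672051132 ≈ 1.4880e-9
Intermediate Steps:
u(k) = -16 + k**2 (u(k) = k**2 - 16 = -16 + k**2)
p(j) = -13184 + 824*j + 824*j**2 (p(j) = 824*(j + (-16 + j**2)) = 824*(-16 + j + j**2) = -13184 + 824*j + 824*j**2)
1/(p(-904) - 576772) = 1/((-13184 + 824*(-904) + 824*(-904)**2) - 576772) = 1/((-13184 - 744896 + 824*817216) - 576772) = 1/((-13184 - 744896 + 673385984) - 576772) = 1/(672627904 - 576772) = 1/672051132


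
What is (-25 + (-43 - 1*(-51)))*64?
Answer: -1088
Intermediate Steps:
(-25 + (-43 - 1*(-51)))*64 = (-25 + (-43 + 51))*64 = (-25 + 8)*64 = -17*64 = -1088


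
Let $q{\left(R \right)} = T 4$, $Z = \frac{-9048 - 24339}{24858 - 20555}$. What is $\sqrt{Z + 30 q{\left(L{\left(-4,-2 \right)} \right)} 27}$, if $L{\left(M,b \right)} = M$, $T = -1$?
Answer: $\frac{i \sqrt{60134885421}}{4303} \approx 56.989 i$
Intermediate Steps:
$Z = - \frac{33387}{4303} \approx -7.759$
$q{\left(R \right)} = -4$ ($q{\left(R \right)} = \left(-1\right) 4 = -4$)
$\sqrt{Z + 30 q{\left(L{\left(-4,-2 \right)} \right)} 27} = \sqrt{- \frac{33387}{4303} + 30 \left(-4\right) 27} = \sqrt{- \frac{33387}{4303} - 3240} = \sqrt{- \frac{13975107}{4303}} = \frac{i \sqrt{60134885421}}{4303}$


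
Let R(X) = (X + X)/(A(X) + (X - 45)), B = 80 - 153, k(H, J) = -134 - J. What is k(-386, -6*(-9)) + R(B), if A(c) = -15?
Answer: -24858/133 ≈ -186.90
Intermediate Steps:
B = -73
R(X) = 2*X/(-60 + X) (R(X) = (X + X)/(-15 + (X - 45)) = (2*X)/(-15 + (-45 + X)) = (2*X)/(-60 + X) = 2*X/(-60 + X))
k(-386, -6*(-9)) + R(B) = (-134 - (-6)*(-9)) + 2*(-73)/(-60 - 73) = (-134 - 1*54) + 2*(-73)/(-133) = (-134 - 54) + 2*(-73)*(-1/133) = -188 + 146/133 = -24858/133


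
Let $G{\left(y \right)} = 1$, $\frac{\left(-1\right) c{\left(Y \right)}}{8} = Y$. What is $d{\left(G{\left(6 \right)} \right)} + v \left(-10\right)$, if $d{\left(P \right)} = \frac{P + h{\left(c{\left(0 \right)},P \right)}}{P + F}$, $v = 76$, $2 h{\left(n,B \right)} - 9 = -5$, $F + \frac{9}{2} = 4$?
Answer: $-754$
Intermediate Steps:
$F = - \frac{1}{2}$ ($F = - \frac{9}{2} + 4 = - \frac{1}{2} \approx -0.5$)
$c{\left(Y \right)} = - 8 Y$
$h{\left(n,B \right)} = 2$ ($h{\left(n,B \right)} = \frac{9}{2} + \frac{1}{2} \left(-5\right) = \frac{9}{2} - \frac{5}{2} = 2$)
$d{\left(P \right)} = \frac{2 + P}{- \frac{1}{2} + P}$ ($d{\left(P \right)} = \frac{P + 2}{P - \frac{1}{2}} = \frac{2 + P}{- \frac{1}{2} + P}$)
$d{\left(G{\left(6 \right)} \right)} + v \left(-10\right) = \frac{2 \left(2 + 1\right)}{-1 + 2 \cdot 1} + 76 \left(-10\right) = 2 \frac{1}{-1 + 2} \cdot 3 - 760 = 2 \cdot 1^{-1} \cdot 3 - 760 = 2 \cdot 1 \cdot 3 - 760 = 6 - 760 = -754$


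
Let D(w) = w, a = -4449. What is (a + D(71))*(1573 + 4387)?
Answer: -26092880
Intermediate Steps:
(a + D(71))*(1573 + 4387) = (-4449 + 71)*(1573 + 4387) = -4378*5960 = -26092880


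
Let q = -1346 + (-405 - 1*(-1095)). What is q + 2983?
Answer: 2327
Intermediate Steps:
q = -656 (q = -1346 + (-405 + 1095) = -1346 + 690 = -656)
q + 2983 = -656 + 2983 = 2327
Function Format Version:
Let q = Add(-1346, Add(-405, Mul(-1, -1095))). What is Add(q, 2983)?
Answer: 2327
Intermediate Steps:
q = -656 (q = Add(-1346, Add(-405, 1095)) = Add(-1346, 690) = -656)
Add(q, 2983) = Add(-656, 2983) = 2327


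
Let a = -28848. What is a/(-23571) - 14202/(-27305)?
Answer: 374149994/214535385 ≈ 1.7440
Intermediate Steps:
a/(-23571) - 14202/(-27305) = -28848/(-23571) - 14202/(-27305) = -28848*(-1/23571) - 14202*(-1/27305) = 9616/7857 + 14202/27305 = 374149994/214535385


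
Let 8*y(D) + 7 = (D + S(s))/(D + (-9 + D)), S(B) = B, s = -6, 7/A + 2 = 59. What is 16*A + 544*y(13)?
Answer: -25424/57 ≈ -446.04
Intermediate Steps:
A = 7/57 (A = 7/(-2 + 59) = 7/57 ≈ 0.12281)
y(D) = -7/8 + (-6 + D)/(8*(-9 + 2*D)) (y(D) = -7/8 + ((D - 6)/(D + (-9 + D)))/8 = -7/8 + ((-6 + D)/(-9 + 2*D))/8 = -7/8 + (-6 + D)/(8*(-9 + 2*D)))
16*A + 544*y(13) = 16*(7/57) + 544*((57 - 13*13)/(8*(-9 + 2*13))) = 112/57 + 544*((57 - 169)/(8*(-9 + 26))) = 112/57 + 544*((⅛)*(-112)/17) = 112/57 + 544*((⅛)*(1/17)*(-112)) = 112/57 + 544*(-14/17) = 112/57 - 448 = -25424/57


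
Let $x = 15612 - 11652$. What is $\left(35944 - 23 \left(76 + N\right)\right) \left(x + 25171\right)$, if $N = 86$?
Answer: $938542558$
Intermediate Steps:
$x = 3960$
$\left(35944 - 23 \left(76 + N\right)\right) \left(x + 25171\right) = \left(35944 - 23 \left(76 + 86\right)\right) \left(3960 + 25171\right) = \left(35944 - 3726\right) 29131 = 32218 \cdot 29131 = 938542558$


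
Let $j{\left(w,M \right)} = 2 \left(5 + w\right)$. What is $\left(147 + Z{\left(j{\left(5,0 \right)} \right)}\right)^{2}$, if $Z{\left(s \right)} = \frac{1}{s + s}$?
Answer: $\frac{34586161}{1600} \approx 21616.0$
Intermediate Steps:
$j{\left(w,M \right)} = 10 + 2 w$
$Z{\left(s \right)} = \frac{1}{2 s}$
$\left(147 + Z{\left(j{\left(5,0 \right)} \right)}\right)^{2} = \left(147 + \frac{1}{2 \left(10 + 2 \cdot 5\right)}\right)^{2} = \left(147 + \frac{1}{2 \left(10 + 10\right)}\right)^{2} = \left(147 + \frac{1}{2 \cdot 20}\right)^{2} = \left(147 + \frac{1}{2} \cdot \frac{1}{20}\right)^{2} = \left(147 + \frac{1}{40}\right)^{2} = \left(\frac{5881}{40}\right)^{2} = \frac{34586161}{1600}$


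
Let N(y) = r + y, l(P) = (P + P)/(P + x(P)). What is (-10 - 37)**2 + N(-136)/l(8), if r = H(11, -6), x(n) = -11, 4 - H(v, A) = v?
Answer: 35773/16 ≈ 2235.8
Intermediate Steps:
H(v, A) = 4 - v
r = -7 (r = 4 - 1*11 = 4 - 11 = -7)
l(P) = 2*P/(-11 + P) (l(P) = (P + P)/(P - 11) = (2*P)/(-11 + P) = 2*P/(-11 + P))
N(y) = -7 + y
(-10 - 37)**2 + N(-136)/l(8) = (-10 - 37)**2 + (-7 - 136)/((2*8/(-11 + 8))) = (-47)**2 - 143/(2*8/(-3)) = 2209 - 143/(2*8*(-1/3)) = 2209 - 143/(-16/3) = 2209 - 143*(-3/16) = 2209 + 429/16 = 35773/16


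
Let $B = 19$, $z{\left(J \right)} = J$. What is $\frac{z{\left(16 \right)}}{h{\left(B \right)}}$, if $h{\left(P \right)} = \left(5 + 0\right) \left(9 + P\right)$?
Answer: $\frac{4}{35} \approx 0.11429$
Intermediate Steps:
$h{\left(P \right)} = 45 + 5 P$ ($h{\left(P \right)} = 5 \left(9 + P\right) = 45 + 5 P$)
$\frac{z{\left(16 \right)}}{h{\left(B \right)}} = \frac{1}{45 + 5 \cdot 19} \cdot 16 = \frac{1}{45 + 95} \cdot 16 = \frac{1}{140} \cdot 16 = \frac{4}{35}$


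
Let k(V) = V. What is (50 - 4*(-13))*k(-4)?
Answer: -408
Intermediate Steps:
(50 - 4*(-13))*k(-4) = (50 - 4*(-13))*(-4) = (50 + 52)*(-4) = 102*(-4) = -408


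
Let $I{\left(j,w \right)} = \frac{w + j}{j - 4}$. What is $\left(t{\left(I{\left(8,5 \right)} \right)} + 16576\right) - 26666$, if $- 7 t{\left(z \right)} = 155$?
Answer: $- \frac{70785}{7} \approx -10112.0$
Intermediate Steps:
$I{\left(j,w \right)} = \frac{j + w}{-4 + j}$
$t{\left(z \right)} = - \frac{155}{7}$ ($t{\left(z \right)} = \left(- \frac{1}{7}\right) 155 = - \frac{155}{7}$)
$\left(t{\left(I{\left(8,5 \right)} \right)} + 16576\right) - 26666 = \left(- \frac{155}{7} + 16576\right) - 26666 = \frac{115877}{7} - 26666 = - \frac{70785}{7}$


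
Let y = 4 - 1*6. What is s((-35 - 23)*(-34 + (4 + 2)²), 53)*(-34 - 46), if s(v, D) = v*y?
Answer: -18560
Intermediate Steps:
y = -2 (y = 4 - 6 = -2)
s(v, D) = -2*v (s(v, D) = v*(-2) = -2*v)
s((-35 - 23)*(-34 + (4 + 2)²), 53)*(-34 - 46) = (-2*(-35 - 23)*(-34 + (4 + 2)²))*(-34 - 46) = -(-116)*(-34 + 6²)*(-80) = -(-116)*(-34 + 36)*(-80) = -(-116)*2*(-80) = -2*(-116)*(-80) = 232*(-80) = -18560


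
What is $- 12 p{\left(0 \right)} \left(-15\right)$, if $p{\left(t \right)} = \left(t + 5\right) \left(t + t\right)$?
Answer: $0$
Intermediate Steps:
$p{\left(t \right)} = 2 t \left(5 + t\right)$ ($p{\left(t \right)} = \left(5 + t\right) 2 t = 2 t \left(5 + t\right)$)
$- 12 p{\left(0 \right)} \left(-15\right) = - 12 \cdot 2 \cdot 0 \left(5 + 0\right) \left(-15\right) = - 12 \cdot 2 \cdot 0 \cdot 5 \left(-15\right) = \left(-12\right) 0 \left(-15\right) = 0 \left(-15\right) = 0$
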